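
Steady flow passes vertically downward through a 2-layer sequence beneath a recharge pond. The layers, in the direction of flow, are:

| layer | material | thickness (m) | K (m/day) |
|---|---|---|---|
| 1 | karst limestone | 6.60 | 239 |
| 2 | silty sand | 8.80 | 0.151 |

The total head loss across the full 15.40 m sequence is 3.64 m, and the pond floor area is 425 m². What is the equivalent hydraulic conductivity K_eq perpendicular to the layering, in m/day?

Flow is perpendicular to layering, so the layers act in series and the equivalent K is the thickness-weighted harmonic mean.
Total thickness L = 6.60 + 8.80 = 15.40 m.
Σ(b_i/K_i) = 6.60/239 + 8.80/0.151 = 58.31 d.
K_eq = L / Σ(b_i/K_i) = 15.40 / 58.31 = 0.2641 m/day.

0.264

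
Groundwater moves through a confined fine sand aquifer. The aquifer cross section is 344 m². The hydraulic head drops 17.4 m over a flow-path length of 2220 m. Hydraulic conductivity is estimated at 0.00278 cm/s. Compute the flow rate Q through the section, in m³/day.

6.48

Convert K: 0.00278 cm/s × 864 = 2.402 m/day.
Hydraulic gradient i = Δh / L = 17.4 / 2220 = 0.007838.
Darcy's law: Q = K · A · i = 2.402 × 344.0 × 0.007838 = 6.476 m³/day.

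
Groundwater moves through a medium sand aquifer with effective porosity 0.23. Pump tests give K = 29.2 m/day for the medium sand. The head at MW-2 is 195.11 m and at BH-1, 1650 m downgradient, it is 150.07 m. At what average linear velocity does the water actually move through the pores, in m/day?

Hydraulic gradient i = (195.11 − 150.07) / 1650 = 45.04 / 1650 = 0.02730.
Darcy flux q = K · i = 29.20 × 0.02730 = 0.7971 m/day.
Seepage velocity v = q / n_e = 0.7971 / 0.23 = 3.466 m/day.

3.47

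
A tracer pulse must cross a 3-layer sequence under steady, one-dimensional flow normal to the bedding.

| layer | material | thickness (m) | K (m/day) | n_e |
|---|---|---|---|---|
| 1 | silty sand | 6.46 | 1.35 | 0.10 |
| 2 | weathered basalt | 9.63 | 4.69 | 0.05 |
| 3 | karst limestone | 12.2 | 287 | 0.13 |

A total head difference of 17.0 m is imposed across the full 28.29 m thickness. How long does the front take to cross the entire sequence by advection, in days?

With flow normal to the layers, continuity requires the same specific discharge q through every layer.
Σ(b_i/K_i) = 6.46/1.35 + 9.63/4.69 + 12.2/287 = 6.881 d.
q = Δh / Σ(b_i/K_i) = 17.0 / 6.881 = 2.471 m/day.
In each layer the seepage velocity is v_i = q/n_i, so the layer transit time is t_i = b_i·n_i / q:
  layer 1 (silty sand): t_1 = 6.46 × 0.10 / 2.471 = 0.2615 d
  layer 2 (weathered basalt): t_2 = 9.63 × 0.05 / 2.471 = 0.1949 d
  layer 3 (karst limestone): t_3 = 12.2 × 0.13 / 2.471 = 0.6420 d
Total t = Σ t_i = 1.098 days.

1.10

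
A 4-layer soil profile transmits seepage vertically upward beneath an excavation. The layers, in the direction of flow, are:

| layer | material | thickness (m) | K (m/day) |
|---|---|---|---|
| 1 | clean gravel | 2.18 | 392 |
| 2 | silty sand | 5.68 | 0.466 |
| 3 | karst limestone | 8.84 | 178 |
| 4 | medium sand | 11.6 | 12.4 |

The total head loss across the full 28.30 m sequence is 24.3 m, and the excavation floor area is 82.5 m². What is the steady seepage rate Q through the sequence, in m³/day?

Flow is perpendicular to layering, so the layers act in series and the equivalent K is the thickness-weighted harmonic mean.
Total thickness L = 2.18 + 5.68 + 8.84 + 11.6 = 28.30 m.
Σ(b_i/K_i) = 2.18/392 + 5.68/0.466 + 8.84/178 + 11.6/12.4 = 13.18 d.
K_eq = L / Σ(b_i/K_i) = 28.30 / 13.18 = 2.147 m/day.
Q = K_eq · A · (Δh/L) = 2.147 × 82.5 × (24.3/28.30) = 152.1 m³/day.

152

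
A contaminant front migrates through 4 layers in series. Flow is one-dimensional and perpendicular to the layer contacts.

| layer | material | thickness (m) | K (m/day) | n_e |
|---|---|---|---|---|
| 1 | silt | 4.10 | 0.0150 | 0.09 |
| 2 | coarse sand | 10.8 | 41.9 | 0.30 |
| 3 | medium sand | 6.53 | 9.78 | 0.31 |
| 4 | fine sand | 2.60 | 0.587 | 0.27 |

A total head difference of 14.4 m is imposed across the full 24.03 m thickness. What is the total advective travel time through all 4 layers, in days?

123

With flow normal to the layers, continuity requires the same specific discharge q through every layer.
Σ(b_i/K_i) = 4.10/0.0150 + 10.8/41.9 + 6.53/9.78 + 2.60/0.587 = 278.7 d.
q = Δh / Σ(b_i/K_i) = 14.4 / 278.7 = 0.05167 m/day.
In each layer the seepage velocity is v_i = q/n_i, so the layer transit time is t_i = b_i·n_i / q:
  layer 1 (silt): t_1 = 4.10 × 0.09 / 0.05167 = 7.141 d
  layer 2 (coarse sand): t_2 = 10.8 × 0.30 / 0.05167 = 62.70 d
  layer 3 (medium sand): t_3 = 6.53 × 0.31 / 0.05167 = 39.18 d
  layer 4 (fine sand): t_4 = 2.60 × 0.27 / 0.05167 = 13.59 d
Total t = Σ t_i = 122.6 days.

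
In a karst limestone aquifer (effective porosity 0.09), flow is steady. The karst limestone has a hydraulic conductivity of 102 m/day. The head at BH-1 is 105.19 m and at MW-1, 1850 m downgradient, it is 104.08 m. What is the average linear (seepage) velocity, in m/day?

Hydraulic gradient i = (105.19 − 104.08) / 1850 = 1.11 / 1850 = 0.0006000.
Darcy flux q = K · i = 102.0 × 0.0006000 = 0.06120 m/day.
Seepage velocity v = q / n_e = 0.06120 / 0.09 = 0.6800 m/day.

0.680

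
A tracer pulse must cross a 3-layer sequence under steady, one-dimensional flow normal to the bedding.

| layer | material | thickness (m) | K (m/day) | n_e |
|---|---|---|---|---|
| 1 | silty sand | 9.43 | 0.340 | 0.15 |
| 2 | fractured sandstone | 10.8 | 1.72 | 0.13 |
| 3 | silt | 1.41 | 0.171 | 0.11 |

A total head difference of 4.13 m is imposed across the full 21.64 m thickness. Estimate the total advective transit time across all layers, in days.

30.4

With flow normal to the layers, continuity requires the same specific discharge q through every layer.
Σ(b_i/K_i) = 9.43/0.340 + 10.8/1.72 + 1.41/0.171 = 42.26 d.
q = Δh / Σ(b_i/K_i) = 4.13 / 42.26 = 0.09773 m/day.
In each layer the seepage velocity is v_i = q/n_i, so the layer transit time is t_i = b_i·n_i / q:
  layer 1 (silty sand): t_1 = 9.43 × 0.15 / 0.09773 = 14.47 d
  layer 2 (fractured sandstone): t_2 = 10.8 × 0.13 / 0.09773 = 14.37 d
  layer 3 (silt): t_3 = 1.41 × 0.11 / 0.09773 = 1.587 d
Total t = Σ t_i = 30.43 days.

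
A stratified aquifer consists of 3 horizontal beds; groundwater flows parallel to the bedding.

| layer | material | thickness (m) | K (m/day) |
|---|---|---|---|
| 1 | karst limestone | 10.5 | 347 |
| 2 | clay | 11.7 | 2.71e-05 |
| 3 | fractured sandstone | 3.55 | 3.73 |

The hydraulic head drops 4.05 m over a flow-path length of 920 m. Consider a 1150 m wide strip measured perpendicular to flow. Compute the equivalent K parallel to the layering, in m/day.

142

Flow is parallel to layering, so each bed carries its own Darcy discharge and the transmissivities add.
Σ(K_i·b_i) = 347×10.5 + 2.71e-05×11.7 + 3.73×3.55 = 3657 m²/day.
Total thickness b = 25.75 m, so K_eq = Σ(K_i·b_i)/b = 142.0 m/day.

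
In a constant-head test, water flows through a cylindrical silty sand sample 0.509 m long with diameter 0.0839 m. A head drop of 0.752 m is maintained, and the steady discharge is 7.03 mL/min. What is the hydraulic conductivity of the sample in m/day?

Cross-sectional area A = π·(d/2)² = π × (0.0839/2)² = 0.005529 m².
Convert discharge: 7.03 mL/min = 1.172e-07 m³/s.
Darcy's law rearranged: K = Q·L / (A·Δh) = 1.172e-07 × 0.509 / (0.005529 × 0.752) = 1.434e-05 m/s = 1.239 m/day.

1.24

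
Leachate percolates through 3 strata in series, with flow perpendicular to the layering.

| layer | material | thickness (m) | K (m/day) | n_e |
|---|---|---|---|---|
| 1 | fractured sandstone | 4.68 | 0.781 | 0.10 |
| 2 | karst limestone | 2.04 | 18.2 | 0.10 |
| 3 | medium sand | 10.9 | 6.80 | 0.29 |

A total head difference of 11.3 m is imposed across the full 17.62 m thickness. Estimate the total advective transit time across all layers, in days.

With flow normal to the layers, continuity requires the same specific discharge q through every layer.
Σ(b_i/K_i) = 4.68/0.781 + 2.04/18.2 + 10.9/6.80 = 7.707 d.
q = Δh / Σ(b_i/K_i) = 11.3 / 7.707 = 1.466 m/day.
In each layer the seepage velocity is v_i = q/n_i, so the layer transit time is t_i = b_i·n_i / q:
  layer 1 (fractured sandstone): t_1 = 4.68 × 0.10 / 1.466 = 0.3192 d
  layer 2 (karst limestone): t_2 = 2.04 × 0.10 / 1.466 = 0.1391 d
  layer 3 (medium sand): t_3 = 10.9 × 0.29 / 1.466 = 2.156 d
Total t = Σ t_i = 2.614 days.

2.61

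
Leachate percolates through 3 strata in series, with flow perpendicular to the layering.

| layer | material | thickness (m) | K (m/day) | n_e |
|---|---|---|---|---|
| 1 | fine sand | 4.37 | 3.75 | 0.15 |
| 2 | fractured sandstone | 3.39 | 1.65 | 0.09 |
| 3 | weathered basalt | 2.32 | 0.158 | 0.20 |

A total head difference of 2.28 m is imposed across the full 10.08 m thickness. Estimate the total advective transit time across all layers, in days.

11.2

With flow normal to the layers, continuity requires the same specific discharge q through every layer.
Σ(b_i/K_i) = 4.37/3.75 + 3.39/1.65 + 2.32/0.158 = 17.90 d.
q = Δh / Σ(b_i/K_i) = 2.28 / 17.90 = 0.1273 m/day.
In each layer the seepage velocity is v_i = q/n_i, so the layer transit time is t_i = b_i·n_i / q:
  layer 1 (fine sand): t_1 = 4.37 × 0.15 / 0.1273 = 5.147 d
  layer 2 (fractured sandstone): t_2 = 3.39 × 0.09 / 0.1273 = 2.396 d
  layer 3 (weathered basalt): t_3 = 2.32 × 0.20 / 0.1273 = 3.644 d
Total t = Σ t_i = 11.19 days.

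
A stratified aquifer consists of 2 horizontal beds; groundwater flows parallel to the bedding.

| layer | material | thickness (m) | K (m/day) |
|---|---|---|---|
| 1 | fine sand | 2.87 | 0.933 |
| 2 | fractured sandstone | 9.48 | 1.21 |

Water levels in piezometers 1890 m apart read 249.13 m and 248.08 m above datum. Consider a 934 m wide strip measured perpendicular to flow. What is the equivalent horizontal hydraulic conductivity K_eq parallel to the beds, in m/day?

1.15

Flow is parallel to layering, so each bed carries its own Darcy discharge and the transmissivities add.
Σ(K_i·b_i) = 0.933×2.87 + 1.21×9.48 = 14.15 m²/day.
Total thickness b = 12.35 m, so K_eq = Σ(K_i·b_i)/b = 1.146 m/day.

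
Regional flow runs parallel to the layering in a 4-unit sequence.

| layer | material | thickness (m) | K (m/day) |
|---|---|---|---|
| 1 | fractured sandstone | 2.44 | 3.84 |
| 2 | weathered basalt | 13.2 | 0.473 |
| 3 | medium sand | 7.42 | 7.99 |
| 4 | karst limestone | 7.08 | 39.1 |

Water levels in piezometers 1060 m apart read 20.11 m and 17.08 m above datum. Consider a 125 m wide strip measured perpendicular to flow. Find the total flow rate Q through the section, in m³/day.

Flow is parallel to layering, so each bed carries its own Darcy discharge and the transmissivities add.
Σ(K_i·b_i) = 3.84×2.44 + 0.473×13.2 + 7.99×7.42 + 39.1×7.08 = 351.7 m²/day.
Hydraulic gradient i = (20.11 − 17.08) / 1060 = 3.03 / 1060 = 0.002858.
Q = Σ(K_i·b_i) · W · i = 351.7 × 125 × 0.002858 = 125.7 m³/day.

126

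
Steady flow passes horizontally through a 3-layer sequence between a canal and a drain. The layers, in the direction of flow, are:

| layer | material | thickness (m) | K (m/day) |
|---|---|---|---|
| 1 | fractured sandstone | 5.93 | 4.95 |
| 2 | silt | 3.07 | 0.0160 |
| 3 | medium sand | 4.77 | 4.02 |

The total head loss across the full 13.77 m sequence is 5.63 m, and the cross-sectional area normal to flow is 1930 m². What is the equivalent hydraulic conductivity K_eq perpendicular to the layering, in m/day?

Flow is perpendicular to layering, so the layers act in series and the equivalent K is the thickness-weighted harmonic mean.
Total thickness L = 5.93 + 3.07 + 4.77 = 13.77 m.
Σ(b_i/K_i) = 5.93/4.95 + 3.07/0.0160 + 4.77/4.02 = 194.3 d.
K_eq = L / Σ(b_i/K_i) = 13.77 / 194.3 = 0.07088 m/day.

0.0709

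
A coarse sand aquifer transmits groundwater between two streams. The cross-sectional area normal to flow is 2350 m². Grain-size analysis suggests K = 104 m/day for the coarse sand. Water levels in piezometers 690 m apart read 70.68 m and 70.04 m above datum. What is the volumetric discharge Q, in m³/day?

227

Hydraulic gradient i = (70.68 − 70.04) / 690 = 0.64 / 690 = 0.0009275.
Darcy's law: Q = K · A · i = 104.0 × 2350 × 0.0009275 = 226.7 m³/day.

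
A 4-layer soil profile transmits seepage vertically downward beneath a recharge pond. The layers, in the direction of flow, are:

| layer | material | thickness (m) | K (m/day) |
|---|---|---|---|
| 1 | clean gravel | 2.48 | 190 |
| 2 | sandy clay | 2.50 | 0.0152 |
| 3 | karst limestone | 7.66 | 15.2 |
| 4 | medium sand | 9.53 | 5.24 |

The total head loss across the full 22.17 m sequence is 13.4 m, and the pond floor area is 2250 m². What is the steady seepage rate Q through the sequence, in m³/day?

181

Flow is perpendicular to layering, so the layers act in series and the equivalent K is the thickness-weighted harmonic mean.
Total thickness L = 2.48 + 2.50 + 7.66 + 9.53 = 22.17 m.
Σ(b_i/K_i) = 2.48/190 + 2.50/0.0152 + 7.66/15.2 + 9.53/5.24 = 166.8 d.
K_eq = L / Σ(b_i/K_i) = 22.17 / 166.8 = 0.1329 m/day.
Q = K_eq · A · (Δh/L) = 0.1329 × 2250 × (13.4/22.17) = 180.7 m³/day.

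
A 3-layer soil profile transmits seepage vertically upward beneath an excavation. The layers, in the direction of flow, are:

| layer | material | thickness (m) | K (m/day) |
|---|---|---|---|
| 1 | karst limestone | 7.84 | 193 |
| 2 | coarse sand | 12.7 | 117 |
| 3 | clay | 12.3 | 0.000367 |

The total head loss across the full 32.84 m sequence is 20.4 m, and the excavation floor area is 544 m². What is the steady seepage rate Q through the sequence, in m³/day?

0.331

Flow is perpendicular to layering, so the layers act in series and the equivalent K is the thickness-weighted harmonic mean.
Total thickness L = 7.84 + 12.7 + 12.3 = 32.84 m.
Σ(b_i/K_i) = 7.84/193 + 12.7/117 + 12.3/0.000367 = 33515 d.
K_eq = L / Σ(b_i/K_i) = 32.84 / 33515 = 0.0009799 m/day.
Q = K_eq · A · (Δh/L) = 0.0009799 × 544 × (20.4/32.84) = 0.3311 m³/day.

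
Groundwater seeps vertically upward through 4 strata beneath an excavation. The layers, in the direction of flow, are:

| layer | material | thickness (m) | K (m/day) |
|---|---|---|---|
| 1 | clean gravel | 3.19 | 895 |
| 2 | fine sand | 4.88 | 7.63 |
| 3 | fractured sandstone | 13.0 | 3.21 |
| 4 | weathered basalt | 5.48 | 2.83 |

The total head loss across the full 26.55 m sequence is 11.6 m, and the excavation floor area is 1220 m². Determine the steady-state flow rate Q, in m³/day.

Flow is perpendicular to layering, so the layers act in series and the equivalent K is the thickness-weighted harmonic mean.
Total thickness L = 3.19 + 4.88 + 13.0 + 5.48 = 26.55 m.
Σ(b_i/K_i) = 3.19/895 + 4.88/7.63 + 13.0/3.21 + 5.48/2.83 = 6.629 d.
K_eq = L / Σ(b_i/K_i) = 26.55 / 6.629 = 4.005 m/day.
Q = K_eq · A · (Δh/L) = 4.005 × 1220 × (11.6/26.55) = 2135 m³/day.

2130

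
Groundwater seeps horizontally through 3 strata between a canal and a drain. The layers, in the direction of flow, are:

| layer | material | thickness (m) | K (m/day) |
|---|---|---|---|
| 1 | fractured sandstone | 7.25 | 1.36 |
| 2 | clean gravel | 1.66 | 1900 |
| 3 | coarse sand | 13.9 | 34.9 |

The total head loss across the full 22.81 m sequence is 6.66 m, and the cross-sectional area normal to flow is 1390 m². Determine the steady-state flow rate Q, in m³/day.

Flow is perpendicular to layering, so the layers act in series and the equivalent K is the thickness-weighted harmonic mean.
Total thickness L = 7.25 + 1.66 + 13.9 = 22.81 m.
Σ(b_i/K_i) = 7.25/1.36 + 1.66/1900 + 13.9/34.9 = 5.730 d.
K_eq = L / Σ(b_i/K_i) = 22.81 / 5.730 = 3.981 m/day.
Q = K_eq · A · (Δh/L) = 3.981 × 1390 × (6.66/22.81) = 1616 m³/day.

1620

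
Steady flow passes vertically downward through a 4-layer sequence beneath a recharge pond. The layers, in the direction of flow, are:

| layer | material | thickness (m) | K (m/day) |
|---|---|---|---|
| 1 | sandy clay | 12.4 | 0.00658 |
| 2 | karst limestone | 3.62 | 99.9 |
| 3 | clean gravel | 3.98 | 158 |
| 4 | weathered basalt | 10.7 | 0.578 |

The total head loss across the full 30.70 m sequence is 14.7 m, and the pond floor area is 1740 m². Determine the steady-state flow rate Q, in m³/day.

13.4

Flow is perpendicular to layering, so the layers act in series and the equivalent K is the thickness-weighted harmonic mean.
Total thickness L = 12.4 + 3.62 + 3.98 + 10.7 = 30.70 m.
Σ(b_i/K_i) = 12.4/0.00658 + 3.62/99.9 + 3.98/158 + 10.7/0.578 = 1903 d.
K_eq = L / Σ(b_i/K_i) = 30.70 / 1903 = 0.01613 m/day.
Q = K_eq · A · (Δh/L) = 0.01613 × 1740 × (14.7/30.70) = 13.44 m³/day.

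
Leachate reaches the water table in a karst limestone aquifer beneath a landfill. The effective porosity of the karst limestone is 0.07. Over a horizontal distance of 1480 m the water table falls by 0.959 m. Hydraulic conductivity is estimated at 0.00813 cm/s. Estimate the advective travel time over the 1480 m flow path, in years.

Convert K: 0.00813 cm/s × 864 = 7.024 m/day.
Hydraulic gradient i = Δh / L = 0.959 / 1480 = 0.0006480.
Darcy flux q = K · i = 7.024 × 0.0006480 = 0.004552 m/day.
Seepage velocity v = q / n_e = 0.004552 / 0.07 = 0.06502 m/day.
Travel time t = L / v = 1480 / 0.06502 = 22761 days = 62.32 years.

62.3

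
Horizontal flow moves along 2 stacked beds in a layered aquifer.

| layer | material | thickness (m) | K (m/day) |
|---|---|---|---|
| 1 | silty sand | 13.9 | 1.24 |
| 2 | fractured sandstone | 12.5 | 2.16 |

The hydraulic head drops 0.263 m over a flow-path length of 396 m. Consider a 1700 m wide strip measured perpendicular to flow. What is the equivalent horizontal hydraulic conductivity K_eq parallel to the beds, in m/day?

Flow is parallel to layering, so each bed carries its own Darcy discharge and the transmissivities add.
Σ(K_i·b_i) = 1.24×13.9 + 2.16×12.5 = 44.24 m²/day.
Total thickness b = 26.40 m, so K_eq = Σ(K_i·b_i)/b = 1.676 m/day.

1.68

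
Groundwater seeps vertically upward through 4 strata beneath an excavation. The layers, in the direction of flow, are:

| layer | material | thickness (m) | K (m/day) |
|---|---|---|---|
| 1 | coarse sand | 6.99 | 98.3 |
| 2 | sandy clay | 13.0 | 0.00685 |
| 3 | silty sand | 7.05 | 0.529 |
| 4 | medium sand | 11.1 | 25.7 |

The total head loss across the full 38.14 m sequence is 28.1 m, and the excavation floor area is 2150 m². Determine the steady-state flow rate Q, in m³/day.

Flow is perpendicular to layering, so the layers act in series and the equivalent K is the thickness-weighted harmonic mean.
Total thickness L = 6.99 + 13.0 + 7.05 + 11.1 = 38.14 m.
Σ(b_i/K_i) = 6.99/98.3 + 13.0/0.00685 + 7.05/0.529 + 11.1/25.7 = 1912 d.
K_eq = L / Σ(b_i/K_i) = 38.14 / 1912 = 0.01995 m/day.
Q = K_eq · A · (Δh/L) = 0.01995 × 2150 × (28.1/38.14) = 31.60 m³/day.

31.6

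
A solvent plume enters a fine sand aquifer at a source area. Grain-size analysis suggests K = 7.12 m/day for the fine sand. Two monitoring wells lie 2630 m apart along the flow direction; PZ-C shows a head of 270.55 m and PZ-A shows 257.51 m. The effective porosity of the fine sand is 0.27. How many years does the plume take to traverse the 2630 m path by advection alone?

Hydraulic gradient i = (270.55 − 257.51) / 2630 = 13.04 / 2630 = 0.004958.
Darcy flux q = K · i = 7.120 × 0.004958 = 0.03530 m/day.
Seepage velocity v = q / n_e = 0.03530 / 0.27 = 0.1307 m/day.
Travel time t = L / v = 2630 / 0.1307 = 20115 days = 55.07 years.

55.1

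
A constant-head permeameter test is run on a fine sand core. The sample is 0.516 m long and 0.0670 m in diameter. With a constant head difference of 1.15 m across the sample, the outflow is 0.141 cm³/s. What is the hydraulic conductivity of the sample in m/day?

1.55

Cross-sectional area A = π·(d/2)² = π × (0.0670/2)² = 0.003526 m².
Convert discharge: 0.141 cm³/s = 1.410e-07 m³/s.
Darcy's law rearranged: K = Q·L / (A·Δh) = 1.410e-07 × 0.516 / (0.003526 × 1.15) = 1.794e-05 m/s = 1.550 m/day.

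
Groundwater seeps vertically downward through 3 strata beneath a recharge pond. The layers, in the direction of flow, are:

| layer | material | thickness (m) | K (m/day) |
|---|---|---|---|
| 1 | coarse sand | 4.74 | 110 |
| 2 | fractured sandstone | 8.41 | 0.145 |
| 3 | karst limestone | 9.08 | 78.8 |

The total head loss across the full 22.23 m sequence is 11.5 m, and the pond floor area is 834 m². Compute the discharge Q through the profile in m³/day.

Flow is perpendicular to layering, so the layers act in series and the equivalent K is the thickness-weighted harmonic mean.
Total thickness L = 4.74 + 8.41 + 9.08 = 22.23 m.
Σ(b_i/K_i) = 4.74/110 + 8.41/0.145 + 9.08/78.8 = 58.16 d.
K_eq = L / Σ(b_i/K_i) = 22.23 / 58.16 = 0.3822 m/day.
Q = K_eq · A · (Δh/L) = 0.3822 × 834 × (11.5/22.23) = 164.9 m³/day.

165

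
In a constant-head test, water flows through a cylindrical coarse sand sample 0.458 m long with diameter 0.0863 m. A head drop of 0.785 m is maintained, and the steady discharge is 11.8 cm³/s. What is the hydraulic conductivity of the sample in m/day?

102

Cross-sectional area A = π·(d/2)² = π × (0.0863/2)² = 0.005849 m².
Convert discharge: 11.8 cm³/s = 1.180e-05 m³/s.
Darcy's law rearranged: K = Q·L / (A·Δh) = 1.180e-05 × 0.458 / (0.005849 × 0.785) = 0.001177 m/s = 101.7 m/day.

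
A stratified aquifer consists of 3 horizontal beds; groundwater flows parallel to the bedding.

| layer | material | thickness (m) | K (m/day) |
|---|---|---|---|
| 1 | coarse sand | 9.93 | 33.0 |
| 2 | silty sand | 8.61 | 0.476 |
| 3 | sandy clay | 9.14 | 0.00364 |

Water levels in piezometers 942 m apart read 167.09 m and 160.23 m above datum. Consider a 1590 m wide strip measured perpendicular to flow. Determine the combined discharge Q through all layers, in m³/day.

3840

Flow is parallel to layering, so each bed carries its own Darcy discharge and the transmissivities add.
Σ(K_i·b_i) = 33.0×9.93 + 0.476×8.61 + 0.00364×9.14 = 331.8 m²/day.
Hydraulic gradient i = (167.09 − 160.23) / 942 = 6.86 / 942 = 0.007282.
Q = Σ(K_i·b_i) · W · i = 331.8 × 1590 × 0.007282 = 3842 m³/day.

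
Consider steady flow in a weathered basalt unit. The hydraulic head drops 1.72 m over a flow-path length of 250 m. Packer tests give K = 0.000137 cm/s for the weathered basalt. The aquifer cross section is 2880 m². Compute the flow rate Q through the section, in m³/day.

2.35

Convert K: 0.000137 cm/s × 864 = 0.1184 m/day.
Hydraulic gradient i = Δh / L = 1.72 / 250 = 0.006880.
Darcy's law: Q = K · A · i = 0.1184 × 2880 × 0.006880 = 2.345 m³/day.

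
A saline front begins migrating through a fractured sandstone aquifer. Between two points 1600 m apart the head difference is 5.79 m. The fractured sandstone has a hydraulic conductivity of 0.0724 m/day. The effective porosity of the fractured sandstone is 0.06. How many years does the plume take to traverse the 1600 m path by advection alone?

Hydraulic gradient i = Δh / L = 5.79 / 1600 = 0.003619.
Darcy flux q = K · i = 0.07240 × 0.003619 = 0.0002620 m/day.
Seepage velocity v = q / n_e = 0.0002620 / 0.06 = 0.004367 m/day.
Travel time t = L / v = 1600 / 0.004367 = 3.664e+05 days = 1003 years.

1000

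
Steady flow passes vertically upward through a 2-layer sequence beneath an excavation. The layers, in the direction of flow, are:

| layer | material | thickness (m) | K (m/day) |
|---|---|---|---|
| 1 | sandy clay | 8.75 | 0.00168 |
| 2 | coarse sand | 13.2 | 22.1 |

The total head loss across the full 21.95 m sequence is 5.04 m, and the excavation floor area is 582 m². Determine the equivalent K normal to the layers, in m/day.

Flow is perpendicular to layering, so the layers act in series and the equivalent K is the thickness-weighted harmonic mean.
Total thickness L = 8.75 + 13.2 = 21.95 m.
Σ(b_i/K_i) = 8.75/0.00168 + 13.2/22.1 = 5209 d.
K_eq = L / Σ(b_i/K_i) = 21.95 / 5209 = 0.004214 m/day.

0.00421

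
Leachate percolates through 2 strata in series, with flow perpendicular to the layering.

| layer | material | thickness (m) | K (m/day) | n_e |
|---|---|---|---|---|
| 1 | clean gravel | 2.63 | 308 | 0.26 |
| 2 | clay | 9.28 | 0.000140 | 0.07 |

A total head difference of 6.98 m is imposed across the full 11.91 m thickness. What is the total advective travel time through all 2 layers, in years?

With flow normal to the layers, continuity requires the same specific discharge q through every layer.
Σ(b_i/K_i) = 2.63/308 + 9.28/0.000140 = 66286 d.
q = Δh / Σ(b_i/K_i) = 6.98 / 66286 = 0.0001053 m/day.
In each layer the seepage velocity is v_i = q/n_i, so the layer transit time is t_i = b_i·n_i / q:
  layer 1 (clean gravel): t_1 = 2.63 × 0.26 / 0.0001053 = 6494 d
  layer 2 (clay): t_2 = 9.28 × 0.07 / 0.0001053 = 6169 d
Total t = Σ t_i = 12663 days = 34.67 years.

34.7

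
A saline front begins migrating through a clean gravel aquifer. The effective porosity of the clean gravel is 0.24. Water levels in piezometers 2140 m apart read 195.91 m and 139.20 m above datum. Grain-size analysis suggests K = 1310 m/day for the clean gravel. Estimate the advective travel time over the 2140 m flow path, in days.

Hydraulic gradient i = (195.91 − 139.20) / 2140 = 56.71 / 2140 = 0.02650.
Darcy flux q = K · i = 1310 × 0.02650 = 34.71 m/day.
Seepage velocity v = q / n_e = 34.71 / 0.24 = 144.6 m/day.
Travel time t = L / v = 2140 / 144.6 = 14.79 days.

14.8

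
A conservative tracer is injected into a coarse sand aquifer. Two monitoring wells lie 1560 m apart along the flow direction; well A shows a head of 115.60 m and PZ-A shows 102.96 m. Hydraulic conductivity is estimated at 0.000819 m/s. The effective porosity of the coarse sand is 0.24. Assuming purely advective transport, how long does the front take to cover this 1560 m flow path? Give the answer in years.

1.79

Convert K: 0.000819 m/s × 86400 = 70.76 m/day.
Hydraulic gradient i = (115.60 − 102.96) / 1560 = 12.64 / 1560 = 0.008103.
Darcy flux q = K · i = 70.76 × 0.008103 = 0.5734 m/day.
Seepage velocity v = q / n_e = 0.5734 / 0.24 = 2.389 m/day.
Travel time t = L / v = 1560 / 2.389 = 653.0 days = 1.788 years.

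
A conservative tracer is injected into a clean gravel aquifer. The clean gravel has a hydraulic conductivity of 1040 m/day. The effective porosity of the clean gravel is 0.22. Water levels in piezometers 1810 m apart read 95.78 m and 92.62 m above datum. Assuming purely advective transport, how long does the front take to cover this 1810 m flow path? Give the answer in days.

Hydraulic gradient i = (95.78 − 92.62) / 1810 = 3.16 / 1810 = 0.001746.
Darcy flux q = K · i = 1040 × 0.001746 = 1.816 m/day.
Seepage velocity v = q / n_e = 1.816 / 0.22 = 8.253 m/day.
Travel time t = L / v = 1810 / 8.253 = 219.3 days.

219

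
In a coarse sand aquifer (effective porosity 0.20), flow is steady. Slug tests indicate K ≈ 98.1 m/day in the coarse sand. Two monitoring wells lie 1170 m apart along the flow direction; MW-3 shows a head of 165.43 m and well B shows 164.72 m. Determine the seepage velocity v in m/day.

Hydraulic gradient i = (165.43 − 164.72) / 1170 = 0.71 / 1170 = 0.0006068.
Darcy flux q = K · i = 98.10 × 0.0006068 = 0.05953 m/day.
Seepage velocity v = q / n_e = 0.05953 / 0.20 = 0.2977 m/day.

0.298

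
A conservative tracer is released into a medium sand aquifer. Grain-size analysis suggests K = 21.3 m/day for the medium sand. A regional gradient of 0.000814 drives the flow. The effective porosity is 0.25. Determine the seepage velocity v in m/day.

Hydraulic gradient i = 0.000814.
Darcy flux q = K · i = 21.30 × 0.0008140 = 0.01734 m/day.
Seepage velocity v = q / n_e = 0.01734 / 0.25 = 0.06935 m/day.

0.0694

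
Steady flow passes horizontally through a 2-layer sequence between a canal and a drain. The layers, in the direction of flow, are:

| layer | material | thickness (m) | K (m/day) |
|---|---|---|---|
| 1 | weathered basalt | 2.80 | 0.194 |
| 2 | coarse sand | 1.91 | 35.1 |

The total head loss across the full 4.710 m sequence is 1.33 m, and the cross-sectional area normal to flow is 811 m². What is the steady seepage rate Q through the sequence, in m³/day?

74.5

Flow is perpendicular to layering, so the layers act in series and the equivalent K is the thickness-weighted harmonic mean.
Total thickness L = 2.80 + 1.91 = 4.710 m.
Σ(b_i/K_i) = 2.80/0.194 + 1.91/35.1 = 14.49 d.
K_eq = L / Σ(b_i/K_i) = 4.710 / 14.49 = 0.3251 m/day.
Q = K_eq · A · (Δh/L) = 0.3251 × 811 × (1.33/4.710) = 74.45 m³/day.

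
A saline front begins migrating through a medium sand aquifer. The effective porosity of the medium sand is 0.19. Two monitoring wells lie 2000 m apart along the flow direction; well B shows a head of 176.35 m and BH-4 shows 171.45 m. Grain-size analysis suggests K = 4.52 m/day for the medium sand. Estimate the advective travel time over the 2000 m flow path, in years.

Hydraulic gradient i = (176.35 − 171.45) / 2000 = 4.9 / 2000 = 0.002450.
Darcy flux q = K · i = 4.520 × 0.002450 = 0.01107 m/day.
Seepage velocity v = q / n_e = 0.01107 / 0.19 = 0.05828 m/day.
Travel time t = L / v = 2000 / 0.05828 = 34315 days = 93.95 years.

93.9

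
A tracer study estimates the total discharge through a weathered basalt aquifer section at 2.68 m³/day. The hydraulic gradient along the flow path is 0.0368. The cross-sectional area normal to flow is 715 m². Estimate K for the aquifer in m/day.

Hydraulic gradient i = 0.0368.
From Q = K·A·i, K = Q / (A·i) = 2.68 / (715.0 × 0.03680) = 0.1019 m/day.

0.102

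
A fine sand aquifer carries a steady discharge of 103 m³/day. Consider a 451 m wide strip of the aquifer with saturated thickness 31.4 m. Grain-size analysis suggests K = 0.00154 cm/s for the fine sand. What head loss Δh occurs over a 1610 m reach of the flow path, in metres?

8.80

Convert K: 0.00154 cm/s × 864 = 1.331 m/day.
Cross-sectional area A = 451 × 31.4 = 14161 m².
From Q = K·A·i, i = Q / (K·A) = 103 / (1.331 × 14161) = 0.005466.
Head loss Δh = i · L = 0.005466 × 1610 = 8.801 m.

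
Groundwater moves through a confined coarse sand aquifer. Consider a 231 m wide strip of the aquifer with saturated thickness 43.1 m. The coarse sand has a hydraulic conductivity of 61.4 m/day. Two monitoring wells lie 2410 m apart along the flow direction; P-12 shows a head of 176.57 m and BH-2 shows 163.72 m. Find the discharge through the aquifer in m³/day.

3260

Cross-sectional area A = 231 × 43.1 = 9956 m².
Hydraulic gradient i = (176.57 − 163.72) / 2410 = 12.85 / 2410 = 0.005332.
Darcy's law: Q = K · A · i = 61.40 × 9956 × 0.005332 = 3259 m³/day.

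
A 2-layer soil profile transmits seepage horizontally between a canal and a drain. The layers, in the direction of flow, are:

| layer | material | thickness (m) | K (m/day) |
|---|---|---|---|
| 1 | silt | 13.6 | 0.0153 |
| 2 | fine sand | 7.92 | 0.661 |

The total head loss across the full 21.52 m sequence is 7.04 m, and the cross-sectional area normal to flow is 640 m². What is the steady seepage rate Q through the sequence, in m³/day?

5.00

Flow is perpendicular to layering, so the layers act in series and the equivalent K is the thickness-weighted harmonic mean.
Total thickness L = 13.6 + 7.92 = 21.52 m.
Σ(b_i/K_i) = 13.6/0.0153 + 7.92/0.661 = 900.9 d.
K_eq = L / Σ(b_i/K_i) = 21.52 / 900.9 = 0.02389 m/day.
Q = K_eq · A · (Δh/L) = 0.02389 × 640 × (7.04/21.52) = 5.001 m³/day.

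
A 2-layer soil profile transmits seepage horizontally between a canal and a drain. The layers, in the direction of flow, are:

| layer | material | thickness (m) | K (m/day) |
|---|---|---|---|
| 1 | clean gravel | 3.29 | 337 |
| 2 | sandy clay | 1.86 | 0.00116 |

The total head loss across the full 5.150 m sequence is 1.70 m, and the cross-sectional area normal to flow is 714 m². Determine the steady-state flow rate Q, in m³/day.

0.757

Flow is perpendicular to layering, so the layers act in series and the equivalent K is the thickness-weighted harmonic mean.
Total thickness L = 3.29 + 1.86 = 5.150 m.
Σ(b_i/K_i) = 3.29/337 + 1.86/0.00116 = 1603 d.
K_eq = L / Σ(b_i/K_i) = 5.150 / 1603 = 0.003212 m/day.
Q = K_eq · A · (Δh/L) = 0.003212 × 714 × (1.70/5.150) = 0.7570 m³/day.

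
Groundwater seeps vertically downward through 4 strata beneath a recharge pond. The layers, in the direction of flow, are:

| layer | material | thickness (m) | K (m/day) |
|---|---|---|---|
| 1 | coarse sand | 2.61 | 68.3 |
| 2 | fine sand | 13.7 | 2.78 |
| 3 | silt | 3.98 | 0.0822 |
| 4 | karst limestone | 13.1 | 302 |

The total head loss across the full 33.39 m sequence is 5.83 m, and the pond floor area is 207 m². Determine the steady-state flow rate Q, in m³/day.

22.6

Flow is perpendicular to layering, so the layers act in series and the equivalent K is the thickness-weighted harmonic mean.
Total thickness L = 2.61 + 13.7 + 3.98 + 13.1 = 33.39 m.
Σ(b_i/K_i) = 2.61/68.3 + 13.7/2.78 + 3.98/0.0822 + 13.1/302 = 53.43 d.
K_eq = L / Σ(b_i/K_i) = 33.39 / 53.43 = 0.6250 m/day.
Q = K_eq · A · (Δh/L) = 0.6250 × 207 × (5.83/33.39) = 22.59 m³/day.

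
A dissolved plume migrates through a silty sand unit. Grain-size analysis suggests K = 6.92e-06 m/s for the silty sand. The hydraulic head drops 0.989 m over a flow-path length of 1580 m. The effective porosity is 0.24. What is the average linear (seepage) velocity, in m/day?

Convert K: 6.92e-06 m/s × 86400 = 0.5979 m/day.
Hydraulic gradient i = Δh / L = 0.989 / 1580 = 0.0006259.
Darcy flux q = K · i = 0.5979 × 0.0006259 = 0.0003742 m/day.
Seepage velocity v = q / n_e = 0.0003742 / 0.24 = 0.001559 m/day.

0.00156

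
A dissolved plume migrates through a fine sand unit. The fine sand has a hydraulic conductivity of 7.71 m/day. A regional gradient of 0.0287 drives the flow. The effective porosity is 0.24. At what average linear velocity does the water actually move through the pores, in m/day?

0.922

Hydraulic gradient i = 0.0287.
Darcy flux q = K · i = 7.710 × 0.02870 = 0.2213 m/day.
Seepage velocity v = q / n_e = 0.2213 / 0.24 = 0.9220 m/day.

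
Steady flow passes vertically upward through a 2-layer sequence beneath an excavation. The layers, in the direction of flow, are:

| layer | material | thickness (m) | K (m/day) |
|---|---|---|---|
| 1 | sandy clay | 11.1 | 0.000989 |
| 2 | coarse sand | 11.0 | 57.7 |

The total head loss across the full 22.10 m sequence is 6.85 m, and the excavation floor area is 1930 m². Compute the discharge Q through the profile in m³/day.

Flow is perpendicular to layering, so the layers act in series and the equivalent K is the thickness-weighted harmonic mean.
Total thickness L = 11.1 + 11.0 = 22.10 m.
Σ(b_i/K_i) = 11.1/0.000989 + 11.0/57.7 = 11224 d.
K_eq = L / Σ(b_i/K_i) = 22.10 / 11224 = 0.001969 m/day.
Q = K_eq · A · (Δh/L) = 0.001969 × 1930 × (6.85/22.10) = 1.178 m³/day.

1.18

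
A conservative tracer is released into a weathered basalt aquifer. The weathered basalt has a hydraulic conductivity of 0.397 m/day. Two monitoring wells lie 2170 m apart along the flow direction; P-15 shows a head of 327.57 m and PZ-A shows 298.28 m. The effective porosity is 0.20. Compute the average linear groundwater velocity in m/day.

Hydraulic gradient i = (327.57 − 298.28) / 2170 = 29.29 / 2170 = 0.01350.
Darcy flux q = K · i = 0.3970 × 0.01350 = 0.005359 m/day.
Seepage velocity v = q / n_e = 0.005359 / 0.20 = 0.02679 m/day.

0.0268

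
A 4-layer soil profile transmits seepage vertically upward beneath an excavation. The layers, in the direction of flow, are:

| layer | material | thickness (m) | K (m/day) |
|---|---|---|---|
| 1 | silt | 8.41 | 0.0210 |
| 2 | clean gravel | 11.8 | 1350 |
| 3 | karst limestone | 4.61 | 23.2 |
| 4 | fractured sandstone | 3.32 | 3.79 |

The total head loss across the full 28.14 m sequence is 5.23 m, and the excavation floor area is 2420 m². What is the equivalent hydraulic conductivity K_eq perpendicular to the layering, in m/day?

0.0701

Flow is perpendicular to layering, so the layers act in series and the equivalent K is the thickness-weighted harmonic mean.
Total thickness L = 8.41 + 11.8 + 4.61 + 3.32 = 28.14 m.
Σ(b_i/K_i) = 8.41/0.0210 + 11.8/1350 + 4.61/23.2 + 3.32/3.79 = 401.6 d.
K_eq = L / Σ(b_i/K_i) = 28.14 / 401.6 = 0.07008 m/day.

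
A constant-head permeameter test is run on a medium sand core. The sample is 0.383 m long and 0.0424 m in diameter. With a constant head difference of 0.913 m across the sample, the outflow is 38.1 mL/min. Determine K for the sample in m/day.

Cross-sectional area A = π·(d/2)² = π × (0.0424/2)² = 0.001412 m².
Convert discharge: 38.1 mL/min = 6.350e-07 m³/s.
Darcy's law rearranged: K = Q·L / (A·Δh) = 6.350e-07 × 0.383 / (0.001412 × 0.913) = 0.0001887 m/s = 16.30 m/day.

16.3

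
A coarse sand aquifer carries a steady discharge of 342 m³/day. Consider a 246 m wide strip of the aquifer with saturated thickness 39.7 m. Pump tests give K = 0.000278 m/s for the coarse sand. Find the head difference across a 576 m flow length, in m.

Convert K: 0.000278 m/s × 86400 = 24.02 m/day.
Cross-sectional area A = 246 × 39.7 = 9766 m².
From Q = K·A·i, i = Q / (K·A) = 342 / (24.02 × 9766) = 0.001458.
Head loss Δh = i · L = 0.001458 × 576 = 0.8398 m.

0.840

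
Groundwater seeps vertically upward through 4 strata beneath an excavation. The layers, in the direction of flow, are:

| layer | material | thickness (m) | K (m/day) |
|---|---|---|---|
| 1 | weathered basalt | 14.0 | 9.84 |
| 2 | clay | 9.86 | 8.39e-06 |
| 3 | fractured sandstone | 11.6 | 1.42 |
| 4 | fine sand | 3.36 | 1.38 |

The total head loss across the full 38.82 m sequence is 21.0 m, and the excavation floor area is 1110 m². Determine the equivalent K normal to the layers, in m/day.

3.30e-05

Flow is perpendicular to layering, so the layers act in series and the equivalent K is the thickness-weighted harmonic mean.
Total thickness L = 14.0 + 9.86 + 11.6 + 3.36 = 38.82 m.
Σ(b_i/K_i) = 14.0/9.84 + 9.86/8.39e-06 + 11.6/1.42 + 3.36/1.38 = 1.175e+06 d.
K_eq = L / Σ(b_i/K_i) = 38.82 / 1.175e+06 = 3.303e-05 m/day.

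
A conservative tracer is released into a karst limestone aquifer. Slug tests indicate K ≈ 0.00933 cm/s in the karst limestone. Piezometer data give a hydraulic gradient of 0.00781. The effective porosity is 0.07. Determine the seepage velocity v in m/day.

Convert K: 0.00933 cm/s × 864 = 8.061 m/day.
Hydraulic gradient i = 0.00781.
Darcy flux q = K · i = 8.061 × 0.007810 = 0.06296 m/day.
Seepage velocity v = q / n_e = 0.06296 / 0.07 = 0.8994 m/day.

0.899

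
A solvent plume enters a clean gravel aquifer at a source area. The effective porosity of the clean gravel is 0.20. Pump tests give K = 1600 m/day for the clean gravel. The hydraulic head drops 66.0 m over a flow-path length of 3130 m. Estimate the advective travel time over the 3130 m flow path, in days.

Hydraulic gradient i = Δh / L = 66.0 / 3130 = 0.02109.
Darcy flux q = K · i = 1600 × 0.02109 = 33.74 m/day.
Seepage velocity v = q / n_e = 33.74 / 0.20 = 168.7 m/day.
Travel time t = L / v = 3130 / 168.7 = 18.55 days.

18.6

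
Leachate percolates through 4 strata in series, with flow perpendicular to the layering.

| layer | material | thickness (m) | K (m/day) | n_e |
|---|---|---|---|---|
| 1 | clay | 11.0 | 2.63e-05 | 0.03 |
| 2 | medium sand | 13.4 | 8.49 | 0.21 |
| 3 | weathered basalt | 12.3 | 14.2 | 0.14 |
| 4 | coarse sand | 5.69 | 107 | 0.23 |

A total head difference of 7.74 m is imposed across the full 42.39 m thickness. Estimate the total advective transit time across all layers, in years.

914

With flow normal to the layers, continuity requires the same specific discharge q through every layer.
Σ(b_i/K_i) = 11.0/2.63e-05 + 13.4/8.49 + 12.3/14.2 + 5.69/107 = 4.183e+05 d.
q = Δh / Σ(b_i/K_i) = 7.74 / 4.183e+05 = 1.851e-05 m/day.
In each layer the seepage velocity is v_i = q/n_i, so the layer transit time is t_i = b_i·n_i / q:
  layer 1 (clay): t_1 = 11.0 × 0.03 / 1.851e-05 = 17833 d
  layer 2 (medium sand): t_2 = 13.4 × 0.21 / 1.851e-05 = 1.521e+05 d
  layer 3 (weathered basalt): t_3 = 12.3 × 0.14 / 1.851e-05 = 93053 d
  layer 4 (coarse sand): t_4 = 5.69 × 0.23 / 1.851e-05 = 70719 d
Total t = Σ t_i = 3.337e+05 days = 913.5 years.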